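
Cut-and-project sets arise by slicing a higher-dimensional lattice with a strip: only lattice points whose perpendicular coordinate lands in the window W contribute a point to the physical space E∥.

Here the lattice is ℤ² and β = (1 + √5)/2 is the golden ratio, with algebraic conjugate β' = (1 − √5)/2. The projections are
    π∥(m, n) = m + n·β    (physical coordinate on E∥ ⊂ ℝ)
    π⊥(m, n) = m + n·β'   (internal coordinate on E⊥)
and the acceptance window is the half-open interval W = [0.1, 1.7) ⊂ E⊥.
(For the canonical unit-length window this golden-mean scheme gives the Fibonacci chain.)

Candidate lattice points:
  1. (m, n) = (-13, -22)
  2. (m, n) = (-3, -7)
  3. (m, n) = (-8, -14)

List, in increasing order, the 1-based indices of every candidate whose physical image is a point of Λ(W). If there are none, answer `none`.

1, 2, 3

Numerically β ≈ 1.61803 and β' = −1/β ≈ -0.61803.
candidate 1: (m,n)=(-13,-22) → π∥ = -13-22·β ≈ -48.59675, π⊥ = -13-22·β' ≈ 0.59675 ∈ [0.1, 1.7) ⇒ IN Λ
candidate 2: (m,n)=(-3,-7) → π∥ = -3-7·β ≈ -14.32624, π⊥ = -3-7·β' ≈ 1.32624 ∈ [0.1, 1.7) ⇒ IN Λ
candidate 3: (m,n)=(-8,-14) → π∥ = -8-14·β ≈ -30.65248, π⊥ = -8-14·β' ≈ 0.65248 ∈ [0.1, 1.7) ⇒ IN Λ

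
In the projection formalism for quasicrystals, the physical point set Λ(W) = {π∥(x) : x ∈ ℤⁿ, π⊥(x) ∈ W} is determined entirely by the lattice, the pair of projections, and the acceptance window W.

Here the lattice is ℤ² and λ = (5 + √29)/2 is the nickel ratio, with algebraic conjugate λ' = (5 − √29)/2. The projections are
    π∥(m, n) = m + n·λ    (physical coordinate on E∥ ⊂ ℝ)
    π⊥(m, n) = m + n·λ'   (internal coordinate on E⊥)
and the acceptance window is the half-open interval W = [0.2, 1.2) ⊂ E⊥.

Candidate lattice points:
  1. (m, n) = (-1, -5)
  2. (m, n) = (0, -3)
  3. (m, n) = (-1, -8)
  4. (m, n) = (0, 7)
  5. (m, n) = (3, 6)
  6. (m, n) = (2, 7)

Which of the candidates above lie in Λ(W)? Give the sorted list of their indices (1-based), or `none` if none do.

Numerically λ ≈ 5.1926 and λ' = −1/λ ≈ -0.1926.
candidate 1: (m,n)=(-1,-5) → π∥ = -1-5·λ ≈ -26.9629, π⊥ = -1-5·λ' ≈ -0.0371 ∉ [0.2, 1.2) ⇒ out
candidate 2: (m,n)=(0,-3) → π∥ = 0-3·λ ≈ -15.5777, π⊥ = 0-3·λ' ≈ 0.5777 ∈ [0.2, 1.2) ⇒ IN Λ
candidate 3: (m,n)=(-1,-8) → π∥ = -1-8·λ ≈ -42.5407, π⊥ = -1-8·λ' ≈ 0.5407 ∈ [0.2, 1.2) ⇒ IN Λ
candidate 4: (m,n)=(0,7) → π∥ = 0+7·λ ≈ 36.3481, π⊥ = 0+7·λ' ≈ -1.3481 ∉ [0.2, 1.2) ⇒ out
candidate 5: (m,n)=(3,6) → π∥ = 3+6·λ ≈ 34.1555, π⊥ = 3+6·λ' ≈ 1.8445 ∉ [0.2, 1.2) ⇒ out
candidate 6: (m,n)=(2,7) → π∥ = 2+7·λ ≈ 38.3481, π⊥ = 2+7·λ' ≈ 0.6519 ∈ [0.2, 1.2) ⇒ IN Λ

2, 3, 6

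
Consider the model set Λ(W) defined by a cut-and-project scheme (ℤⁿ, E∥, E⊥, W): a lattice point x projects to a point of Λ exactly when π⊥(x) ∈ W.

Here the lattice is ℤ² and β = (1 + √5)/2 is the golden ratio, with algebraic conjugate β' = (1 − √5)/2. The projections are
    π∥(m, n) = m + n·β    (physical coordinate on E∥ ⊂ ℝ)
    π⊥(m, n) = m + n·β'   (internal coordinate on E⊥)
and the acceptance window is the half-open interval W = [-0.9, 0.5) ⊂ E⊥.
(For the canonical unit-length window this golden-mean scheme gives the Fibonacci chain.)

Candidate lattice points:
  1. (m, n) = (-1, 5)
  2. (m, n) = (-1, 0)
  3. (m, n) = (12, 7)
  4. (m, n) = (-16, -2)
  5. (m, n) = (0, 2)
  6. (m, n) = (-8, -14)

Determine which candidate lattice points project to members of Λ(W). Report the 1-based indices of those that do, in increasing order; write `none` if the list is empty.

Numerically β ≈ 1.61803 and β' = −1/β ≈ -0.61803.
candidate 1: (m,n)=(-1,5) → π∥ = -1+5·β ≈ 7.09017, π⊥ = -1+5·β' ≈ -4.09017 ∉ [-0.9, 0.5) ⇒ out
candidate 2: (m,n)=(-1,0) → π∥ = -1+0·β ≈ -1.00000, π⊥ = -1+0·β' ≈ -1.00000 ∉ [-0.9, 0.5) ⇒ out
candidate 3: (m,n)=(12,7) → π∥ = 12+7·β ≈ 23.32624, π⊥ = 12+7·β' ≈ 7.67376 ∉ [-0.9, 0.5) ⇒ out
candidate 4: (m,n)=(-16,-2) → π∥ = -16-2·β ≈ -19.23607, π⊥ = -16-2·β' ≈ -14.76393 ∉ [-0.9, 0.5) ⇒ out
candidate 5: (m,n)=(0,2) → π∥ = 0+2·β ≈ 3.23607, π⊥ = 0+2·β' ≈ -1.23607 ∉ [-0.9, 0.5) ⇒ out
candidate 6: (m,n)=(-8,-14) → π∥ = -8-14·β ≈ -30.65248, π⊥ = -8-14·β' ≈ 0.65248 ∉ [-0.9, 0.5) ⇒ out

none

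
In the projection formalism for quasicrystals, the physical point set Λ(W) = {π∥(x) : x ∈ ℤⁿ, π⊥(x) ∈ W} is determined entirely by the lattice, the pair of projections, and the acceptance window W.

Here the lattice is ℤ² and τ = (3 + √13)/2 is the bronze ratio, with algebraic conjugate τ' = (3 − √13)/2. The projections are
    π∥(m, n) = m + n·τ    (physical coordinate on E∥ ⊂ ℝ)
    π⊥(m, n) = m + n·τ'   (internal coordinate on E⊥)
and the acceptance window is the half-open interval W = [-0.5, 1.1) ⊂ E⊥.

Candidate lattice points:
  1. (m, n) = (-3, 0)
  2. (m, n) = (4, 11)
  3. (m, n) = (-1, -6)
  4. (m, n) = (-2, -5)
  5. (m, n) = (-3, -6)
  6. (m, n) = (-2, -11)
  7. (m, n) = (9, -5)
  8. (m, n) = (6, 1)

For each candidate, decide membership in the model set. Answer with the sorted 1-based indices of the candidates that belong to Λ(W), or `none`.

2, 3, 4

Compute τ' = (3−√13)/2 = -0.30278, so π⊥(m,n) = m -0.30278·n.
[1] lift (-3,0): star map gives -3.00000; window check -0.5 ≤ -3.00000 < 1.1 is false → out
[2] lift (4,11): star map gives 0.66947; window check -0.5 ≤ 0.66947 < 1.1 is true → IN Λ
[3] lift (-1,-6): star map gives 0.81665; window check -0.5 ≤ 0.81665 < 1.1 is true → IN Λ
[4] lift (-2,-5): star map gives -0.48612; window check -0.5 ≤ -0.48612 < 1.1 is true → IN Λ
[5] lift (-3,-6): star map gives -1.18335; window check -0.5 ≤ -1.18335 < 1.1 is false → out
[6] lift (-2,-11): star map gives 1.33053; window check -0.5 ≤ 1.33053 < 1.1 is false → out
[7] lift (9,-5): star map gives 10.51388; window check -0.5 ≤ 10.51388 < 1.1 is false → out
[8] lift (6,1): star map gives 5.69722; window check -0.5 ≤ 5.69722 < 1.1 is false → out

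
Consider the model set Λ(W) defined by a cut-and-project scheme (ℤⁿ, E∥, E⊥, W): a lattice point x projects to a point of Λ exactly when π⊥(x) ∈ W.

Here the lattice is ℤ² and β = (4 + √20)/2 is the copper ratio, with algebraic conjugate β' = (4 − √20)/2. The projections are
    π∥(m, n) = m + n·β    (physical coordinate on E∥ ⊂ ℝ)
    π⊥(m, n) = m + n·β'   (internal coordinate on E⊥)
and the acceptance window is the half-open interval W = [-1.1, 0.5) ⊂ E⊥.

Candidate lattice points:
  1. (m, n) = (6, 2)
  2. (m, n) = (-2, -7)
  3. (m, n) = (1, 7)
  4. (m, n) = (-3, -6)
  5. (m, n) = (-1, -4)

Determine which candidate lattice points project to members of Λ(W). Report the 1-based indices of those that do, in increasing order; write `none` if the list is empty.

Compute β' = (4−√20)/2 = -0.23607, so π⊥(m,n) = m -0.23607·n.
[1] lift (6,2): star map gives 5.52786; window check -1.1 ≤ 5.52786 < 0.5 is false → out
[2] lift (-2,-7): star map gives -0.34752; window check -1.1 ≤ -0.34752 < 0.5 is true → IN Λ
[3] lift (1,7): star map gives -0.65248; window check -1.1 ≤ -0.65248 < 0.5 is true → IN Λ
[4] lift (-3,-6): star map gives -1.58359; window check -1.1 ≤ -1.58359 < 0.5 is false → out
[5] lift (-1,-4): star map gives -0.05573; window check -1.1 ≤ -0.05573 < 0.5 is true → IN Λ

2, 3, 5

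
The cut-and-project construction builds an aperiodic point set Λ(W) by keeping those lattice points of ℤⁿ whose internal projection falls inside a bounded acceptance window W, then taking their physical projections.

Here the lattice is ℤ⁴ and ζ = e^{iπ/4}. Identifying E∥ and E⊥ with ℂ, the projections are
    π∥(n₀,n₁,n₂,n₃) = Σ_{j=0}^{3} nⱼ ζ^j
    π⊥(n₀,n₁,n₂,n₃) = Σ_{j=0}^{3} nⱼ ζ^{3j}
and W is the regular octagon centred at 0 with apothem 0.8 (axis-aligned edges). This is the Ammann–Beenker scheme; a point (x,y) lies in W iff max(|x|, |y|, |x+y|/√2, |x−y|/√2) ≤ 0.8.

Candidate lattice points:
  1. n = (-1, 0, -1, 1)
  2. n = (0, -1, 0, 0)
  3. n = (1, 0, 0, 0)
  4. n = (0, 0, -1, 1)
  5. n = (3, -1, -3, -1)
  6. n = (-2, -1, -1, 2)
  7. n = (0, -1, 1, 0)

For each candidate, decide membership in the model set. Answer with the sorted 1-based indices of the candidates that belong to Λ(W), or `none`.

With ζ = e^{iπ/4} the internal vectors are ζ^0,ζ^3,ζ^6,ζ^9.
#1 (-1, 0, -1, 1): internal (-0.29289, 1.70711); octagon support 1.70711 vs apothem 0.8 → ∉ W
#2 (0, -1, 0, 0): internal (0.70711, -0.70711); octagon support 1.00000 vs apothem 0.8 → ∉ W
#3 (1, 0, 0, 0): internal (1.00000, 0.00000); octagon support 1.00000 vs apothem 0.8 → ∉ W
#4 (0, 0, -1, 1): internal (0.70711, 1.70711); octagon support 1.70711 vs apothem 0.8 → ∉ W
#5 (3, -1, -3, -1): internal (3.00000, 1.58579); octagon support 3.24264 vs apothem 0.8 → ∉ W
#6 (-2, -1, -1, 2): internal (0.12132, 1.70711); octagon support 1.70711 vs apothem 0.8 → ∉ W
#7 (0, -1, 1, 0): internal (0.70711, -1.70711); octagon support 1.70711 vs apothem 0.8 → ∉ W

none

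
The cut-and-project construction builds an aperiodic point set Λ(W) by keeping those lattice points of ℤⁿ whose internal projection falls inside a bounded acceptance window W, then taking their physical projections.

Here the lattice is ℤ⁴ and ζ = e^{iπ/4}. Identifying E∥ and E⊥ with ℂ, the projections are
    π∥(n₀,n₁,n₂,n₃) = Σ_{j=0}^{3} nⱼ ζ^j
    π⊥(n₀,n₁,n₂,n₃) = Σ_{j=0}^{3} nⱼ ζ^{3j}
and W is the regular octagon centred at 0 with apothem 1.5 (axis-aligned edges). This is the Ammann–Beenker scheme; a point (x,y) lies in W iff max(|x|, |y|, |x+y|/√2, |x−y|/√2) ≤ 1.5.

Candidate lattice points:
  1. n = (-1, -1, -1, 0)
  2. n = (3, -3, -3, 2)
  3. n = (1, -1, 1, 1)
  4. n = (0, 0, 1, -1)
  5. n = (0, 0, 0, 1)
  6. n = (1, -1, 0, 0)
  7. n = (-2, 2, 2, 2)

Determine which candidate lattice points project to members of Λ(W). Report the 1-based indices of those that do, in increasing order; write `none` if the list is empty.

With ζ = e^{iπ/4} the internal vectors are ζ^0,ζ^3,ζ^6,ζ^9.
candidate 1: n = (-1, -1, -1, 0) → π⊥ ≈ (-0.2929, +0.2929); max(|x|,|y|,|x±y|/√2) = 0.4142 ≤ 1.5 ⇒ ∈ W
candidate 2: n = (3, -3, -3, 2) → π⊥ ≈ (+6.5355, +2.2929); max(|x|,|y|,|x±y|/√2) = 6.5355 > 1.5 ⇒ ∉ W
candidate 3: n = (1, -1, 1, 1) → π⊥ ≈ (+2.4142, -1.0000); max(|x|,|y|,|x±y|/√2) = 2.4142 > 1.5 ⇒ ∉ W
candidate 4: n = (0, 0, 1, -1) → π⊥ ≈ (-0.7071, -1.7071); max(|x|,|y|,|x±y|/√2) = 1.7071 > 1.5 ⇒ ∉ W
candidate 5: n = (0, 0, 0, 1) → π⊥ ≈ (+0.7071, +0.7071); max(|x|,|y|,|x±y|/√2) = 1.0000 ≤ 1.5 ⇒ ∈ W
candidate 6: n = (1, -1, 0, 0) → π⊥ ≈ (+1.7071, -0.7071); max(|x|,|y|,|x±y|/√2) = 1.7071 > 1.5 ⇒ ∉ W
candidate 7: n = (-2, 2, 2, 2) → π⊥ ≈ (-2.0000, +0.8284); max(|x|,|y|,|x±y|/√2) = 2.0000 > 1.5 ⇒ ∉ W

1, 5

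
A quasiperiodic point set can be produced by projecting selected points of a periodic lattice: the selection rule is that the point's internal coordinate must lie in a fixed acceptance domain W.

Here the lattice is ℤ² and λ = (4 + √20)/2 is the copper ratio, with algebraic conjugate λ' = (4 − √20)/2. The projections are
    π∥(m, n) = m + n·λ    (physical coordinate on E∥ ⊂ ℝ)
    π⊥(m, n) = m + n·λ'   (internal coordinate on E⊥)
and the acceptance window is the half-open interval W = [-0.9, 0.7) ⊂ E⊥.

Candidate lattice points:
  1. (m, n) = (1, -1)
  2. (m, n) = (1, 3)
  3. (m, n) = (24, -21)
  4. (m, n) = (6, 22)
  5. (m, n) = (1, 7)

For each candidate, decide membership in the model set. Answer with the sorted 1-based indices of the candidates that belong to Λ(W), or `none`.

Compute λ' = (4−√20)/2 = -0.23607, so π⊥(m,n) = m -0.23607·n.
[1] lift (1,-1): star map gives 1.23607; window check -0.9 ≤ 1.23607 < 0.7 is false → out
[2] lift (1,3): star map gives 0.29180; window check -0.9 ≤ 0.29180 < 0.7 is true → IN Λ
[3] lift (24,-21): star map gives 28.95743; window check -0.9 ≤ 28.95743 < 0.7 is false → out
[4] lift (6,22): star map gives 0.80650; window check -0.9 ≤ 0.80650 < 0.7 is false → out
[5] lift (1,7): star map gives -0.65248; window check -0.9 ≤ -0.65248 < 0.7 is true → IN Λ

2, 5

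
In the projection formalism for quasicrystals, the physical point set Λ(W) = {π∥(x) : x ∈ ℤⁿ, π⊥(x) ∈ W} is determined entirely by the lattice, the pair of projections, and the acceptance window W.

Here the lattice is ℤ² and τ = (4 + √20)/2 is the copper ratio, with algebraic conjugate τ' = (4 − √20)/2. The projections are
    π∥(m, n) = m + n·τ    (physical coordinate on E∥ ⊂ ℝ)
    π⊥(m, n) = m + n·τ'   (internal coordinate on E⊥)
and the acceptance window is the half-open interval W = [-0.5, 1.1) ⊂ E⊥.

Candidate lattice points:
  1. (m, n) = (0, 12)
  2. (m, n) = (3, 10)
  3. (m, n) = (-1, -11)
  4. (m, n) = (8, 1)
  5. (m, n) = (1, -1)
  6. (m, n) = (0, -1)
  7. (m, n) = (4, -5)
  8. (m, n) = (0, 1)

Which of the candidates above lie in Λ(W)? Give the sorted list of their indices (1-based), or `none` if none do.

2, 6, 8

τ' = (4−√20)/2 ≈ -0.23607.
#1 (0,12): internal coord 0 + (12)·τ' = -2.83282; -2.83282 ∉ [-0.5, 1.1) → out
#2 (3,10): internal coord 3 + (10)·τ' = +0.63932; +0.63932 ∈ [-0.5, 1.1) → IN Λ
#3 (-1,-11): internal coord -1 + (-11)·τ' = +1.59675; +1.59675 ∉ [-0.5, 1.1) → out
#4 (8,1): internal coord 8 + (1)·τ' = +7.76393; +7.76393 ∉ [-0.5, 1.1) → out
#5 (1,-1): internal coord 1 + (-1)·τ' = +1.23607; +1.23607 ∉ [-0.5, 1.1) → out
#6 (0,-1): internal coord 0 + (-1)·τ' = +0.23607; +0.23607 ∈ [-0.5, 1.1) → IN Λ
#7 (4,-5): internal coord 4 + (-5)·τ' = +5.18034; +5.18034 ∉ [-0.5, 1.1) → out
#8 (0,1): internal coord 0 + (1)·τ' = -0.23607; -0.23607 ∈ [-0.5, 1.1) → IN Λ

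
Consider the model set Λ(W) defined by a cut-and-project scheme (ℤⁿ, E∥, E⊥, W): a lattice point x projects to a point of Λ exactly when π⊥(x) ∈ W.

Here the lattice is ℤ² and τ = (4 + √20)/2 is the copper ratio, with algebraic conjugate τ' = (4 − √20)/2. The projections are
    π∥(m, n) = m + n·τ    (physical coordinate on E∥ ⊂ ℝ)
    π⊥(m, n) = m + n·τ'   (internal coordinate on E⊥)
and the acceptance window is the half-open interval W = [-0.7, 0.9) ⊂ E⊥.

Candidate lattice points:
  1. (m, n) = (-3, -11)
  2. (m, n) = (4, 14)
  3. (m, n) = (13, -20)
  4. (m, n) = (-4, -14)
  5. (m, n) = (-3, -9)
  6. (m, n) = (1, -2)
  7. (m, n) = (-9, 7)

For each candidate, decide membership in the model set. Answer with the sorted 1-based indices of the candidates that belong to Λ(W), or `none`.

Numerically τ ≈ 4.23607 and τ' = −1/τ ≈ -0.23607.
#1 (-3,-11): internal coord -3 + (-11)·τ' = -0.40325; -0.40325 ∈ [-0.7, 0.9) → IN Λ
#2 (4,14): internal coord 4 + (14)·τ' = +0.69505; +0.69505 ∈ [-0.7, 0.9) → IN Λ
#3 (13,-20): internal coord 13 + (-20)·τ' = +17.72136; +17.72136 ∉ [-0.7, 0.9) → out
#4 (-4,-14): internal coord -4 + (-14)·τ' = -0.69505; -0.69505 ∈ [-0.7, 0.9) → IN Λ
#5 (-3,-9): internal coord -3 + (-9)·τ' = -0.87539; -0.87539 ∉ [-0.7, 0.9) → out
#6 (1,-2): internal coord 1 + (-2)·τ' = +1.47214; +1.47214 ∉ [-0.7, 0.9) → out
#7 (-9,7): internal coord -9 + (7)·τ' = -10.65248; -10.65248 ∉ [-0.7, 0.9) → out

1, 2, 4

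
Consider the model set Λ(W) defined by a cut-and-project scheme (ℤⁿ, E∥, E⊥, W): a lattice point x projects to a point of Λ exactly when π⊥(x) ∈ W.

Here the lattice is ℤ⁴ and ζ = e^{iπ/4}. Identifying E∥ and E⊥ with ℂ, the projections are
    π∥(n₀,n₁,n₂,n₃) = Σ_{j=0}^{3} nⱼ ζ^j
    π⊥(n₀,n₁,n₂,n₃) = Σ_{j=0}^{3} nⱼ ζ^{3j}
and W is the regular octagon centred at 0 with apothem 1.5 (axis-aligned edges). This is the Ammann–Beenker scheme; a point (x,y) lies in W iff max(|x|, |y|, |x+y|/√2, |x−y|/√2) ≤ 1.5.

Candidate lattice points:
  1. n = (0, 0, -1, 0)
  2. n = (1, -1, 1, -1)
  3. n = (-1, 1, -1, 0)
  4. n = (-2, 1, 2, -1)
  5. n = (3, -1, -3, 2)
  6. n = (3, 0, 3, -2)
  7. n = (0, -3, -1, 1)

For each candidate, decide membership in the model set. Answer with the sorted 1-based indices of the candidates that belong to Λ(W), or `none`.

1

Internal map: ζ^{3j} for j=0..3 gives (1,0), (−√2/2,√2/2), (0,−1), (√2/2,√2/2).
#1 (0, 0, -1, 0): internal (0.0000, 1.0000); octagon support 1.0000 vs apothem 1.5 → ∈ W
#2 (1, -1, 1, -1): internal (1.0000, -2.4142); octagon support 2.4142 vs apothem 1.5 → ∉ W
#3 (-1, 1, -1, 0): internal (-1.7071, 1.7071); octagon support 2.4142 vs apothem 1.5 → ∉ W
#4 (-2, 1, 2, -1): internal (-3.4142, -2.0000); octagon support 3.8284 vs apothem 1.5 → ∉ W
#5 (3, -1, -3, 2): internal (5.1213, 3.7071); octagon support 6.2426 vs apothem 1.5 → ∉ W
#6 (3, 0, 3, -2): internal (1.5858, -4.4142); octagon support 4.4142 vs apothem 1.5 → ∉ W
#7 (0, -3, -1, 1): internal (2.8284, -0.4142); octagon support 2.8284 vs apothem 1.5 → ∉ W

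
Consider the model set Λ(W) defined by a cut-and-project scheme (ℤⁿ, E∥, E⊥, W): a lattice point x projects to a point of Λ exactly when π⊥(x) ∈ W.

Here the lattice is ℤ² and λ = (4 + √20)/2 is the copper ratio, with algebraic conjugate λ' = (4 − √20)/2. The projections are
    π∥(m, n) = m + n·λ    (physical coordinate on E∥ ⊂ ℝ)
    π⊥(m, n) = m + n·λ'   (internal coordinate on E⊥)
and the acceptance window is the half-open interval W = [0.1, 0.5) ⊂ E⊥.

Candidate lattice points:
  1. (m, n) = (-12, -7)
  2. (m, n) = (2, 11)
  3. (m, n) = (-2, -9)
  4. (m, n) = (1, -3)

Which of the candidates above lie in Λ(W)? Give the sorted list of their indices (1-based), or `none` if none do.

λ' = (4−√20)/2 ≈ -0.236068.
[1] lift (-12,-7): star map gives -10.347524; window check 0.1 ≤ -10.347524 < 0.5 is false → out
[2] lift (2,11): star map gives -0.596748; window check 0.1 ≤ -0.596748 < 0.5 is false → out
[3] lift (-2,-9): star map gives 0.124612; window check 0.1 ≤ 0.124612 < 0.5 is true → IN Λ
[4] lift (1,-3): star map gives 1.708204; window check 0.1 ≤ 1.708204 < 0.5 is false → out

3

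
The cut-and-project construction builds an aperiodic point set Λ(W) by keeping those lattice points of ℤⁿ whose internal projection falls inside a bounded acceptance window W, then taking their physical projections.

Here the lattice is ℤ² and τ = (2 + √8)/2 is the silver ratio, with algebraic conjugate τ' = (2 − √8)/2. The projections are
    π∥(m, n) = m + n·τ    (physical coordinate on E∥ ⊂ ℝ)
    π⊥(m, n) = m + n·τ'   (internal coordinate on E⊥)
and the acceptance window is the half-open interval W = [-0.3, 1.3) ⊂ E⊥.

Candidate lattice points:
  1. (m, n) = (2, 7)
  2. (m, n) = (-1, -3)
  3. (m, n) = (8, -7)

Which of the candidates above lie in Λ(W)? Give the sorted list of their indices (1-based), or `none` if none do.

τ' = (2−√8)/2 ≈ -0.414214.
[1] lift (2,7): star map gives -0.899495; window check -0.3 ≤ -0.899495 < 1.3 is false → out
[2] lift (-1,-3): star map gives 0.242641; window check -0.3 ≤ 0.242641 < 1.3 is true → IN Λ
[3] lift (8,-7): star map gives 10.899495; window check -0.3 ≤ 10.899495 < 1.3 is false → out

2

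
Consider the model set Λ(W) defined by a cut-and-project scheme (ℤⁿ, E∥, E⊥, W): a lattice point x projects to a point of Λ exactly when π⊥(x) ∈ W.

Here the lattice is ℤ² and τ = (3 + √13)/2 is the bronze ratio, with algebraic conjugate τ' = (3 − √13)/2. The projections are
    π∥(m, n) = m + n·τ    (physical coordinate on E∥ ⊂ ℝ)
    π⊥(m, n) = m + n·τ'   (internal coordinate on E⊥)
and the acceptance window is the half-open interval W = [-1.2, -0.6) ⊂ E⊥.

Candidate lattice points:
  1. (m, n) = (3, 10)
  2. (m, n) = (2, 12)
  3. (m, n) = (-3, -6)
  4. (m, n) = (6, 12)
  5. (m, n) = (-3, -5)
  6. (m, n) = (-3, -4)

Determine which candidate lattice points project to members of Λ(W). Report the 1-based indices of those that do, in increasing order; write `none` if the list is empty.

τ' = (3−√13)/2 ≈ -0.302776.
candidate 1: (m,n)=(3,10) → π∥ = 3+10·τ ≈ 36.027756, π⊥ = 3+10·τ' ≈ -0.027756 ∉ [-1.2, -0.6) ⇒ out
candidate 2: (m,n)=(2,12) → π∥ = 2+12·τ ≈ 41.633308, π⊥ = 2+12·τ' ≈ -1.633308 ∉ [-1.2, -0.6) ⇒ out
candidate 3: (m,n)=(-3,-6) → π∥ = -3-6·τ ≈ -22.816654, π⊥ = -3-6·τ' ≈ -1.183346 ∈ [-1.2, -0.6) ⇒ IN Λ
candidate 4: (m,n)=(6,12) → π∥ = 6+12·τ ≈ 45.633308, π⊥ = 6+12·τ' ≈ 2.366692 ∉ [-1.2, -0.6) ⇒ out
candidate 5: (m,n)=(-3,-5) → π∥ = -3-5·τ ≈ -19.513878, π⊥ = -3-5·τ' ≈ -1.486122 ∉ [-1.2, -0.6) ⇒ out
candidate 6: (m,n)=(-3,-4) → π∥ = -3-4·τ ≈ -16.211103, π⊥ = -3-4·τ' ≈ -1.788897 ∉ [-1.2, -0.6) ⇒ out

3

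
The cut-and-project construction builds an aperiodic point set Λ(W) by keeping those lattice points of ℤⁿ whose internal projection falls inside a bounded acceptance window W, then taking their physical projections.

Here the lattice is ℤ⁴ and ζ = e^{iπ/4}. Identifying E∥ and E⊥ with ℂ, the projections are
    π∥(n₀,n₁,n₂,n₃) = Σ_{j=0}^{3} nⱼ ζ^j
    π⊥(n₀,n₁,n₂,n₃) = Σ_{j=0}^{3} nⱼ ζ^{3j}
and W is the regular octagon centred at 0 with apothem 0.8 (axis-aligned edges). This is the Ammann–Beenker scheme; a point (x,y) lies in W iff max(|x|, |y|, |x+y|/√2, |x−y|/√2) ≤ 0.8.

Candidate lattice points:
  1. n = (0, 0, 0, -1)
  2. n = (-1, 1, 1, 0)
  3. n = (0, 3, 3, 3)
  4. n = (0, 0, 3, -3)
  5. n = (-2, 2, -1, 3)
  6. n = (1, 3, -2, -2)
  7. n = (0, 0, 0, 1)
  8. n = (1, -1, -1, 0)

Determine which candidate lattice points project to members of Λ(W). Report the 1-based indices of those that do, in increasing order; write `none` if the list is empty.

none

π⊥(n) = n₀ + n₁ζ³ + n₂ζ⁶ + n₃ζ⁹ where ζ = e^{iπ/4}.
#1 (0, 0, 0, -1): internal (-0.7071, -0.7071); octagon support 1.0000 vs apothem 0.8 → ∉ W
#2 (-1, 1, 1, 0): internal (-1.7071, -0.2929); octagon support 1.7071 vs apothem 0.8 → ∉ W
#3 (0, 3, 3, 3): internal (0.0000, 1.2426); octagon support 1.2426 vs apothem 0.8 → ∉ W
#4 (0, 0, 3, -3): internal (-2.1213, -5.1213); octagon support 5.1213 vs apothem 0.8 → ∉ W
#5 (-2, 2, -1, 3): internal (-1.2929, 4.5355); octagon support 4.5355 vs apothem 0.8 → ∉ W
#6 (1, 3, -2, -2): internal (-2.5355, 2.7071); octagon support 3.7071 vs apothem 0.8 → ∉ W
#7 (0, 0, 0, 1): internal (0.7071, 0.7071); octagon support 1.0000 vs apothem 0.8 → ∉ W
#8 (1, -1, -1, 0): internal (1.7071, 0.2929); octagon support 1.7071 vs apothem 0.8 → ∉ W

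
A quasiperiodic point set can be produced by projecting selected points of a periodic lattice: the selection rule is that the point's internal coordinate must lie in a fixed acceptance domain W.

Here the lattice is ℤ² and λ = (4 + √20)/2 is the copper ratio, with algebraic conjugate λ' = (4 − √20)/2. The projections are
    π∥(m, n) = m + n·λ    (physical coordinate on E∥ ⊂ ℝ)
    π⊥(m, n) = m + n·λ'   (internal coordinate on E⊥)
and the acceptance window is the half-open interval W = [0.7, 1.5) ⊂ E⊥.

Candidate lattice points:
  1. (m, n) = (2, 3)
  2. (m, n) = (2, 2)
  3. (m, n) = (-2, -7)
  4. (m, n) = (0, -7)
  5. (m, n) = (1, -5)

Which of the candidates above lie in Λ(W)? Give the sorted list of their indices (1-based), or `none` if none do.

Compute λ' = (4−√20)/2 = -0.23607, so π⊥(m,n) = m -0.23607·n.
candidate 1: (m,n)=(2,3) → π∥ = 2+3·λ ≈ 14.70820, π⊥ = 2+3·λ' ≈ 1.29180 ∈ [0.7, 1.5) ⇒ IN Λ
candidate 2: (m,n)=(2,2) → π∥ = 2+2·λ ≈ 10.47214, π⊥ = 2+2·λ' ≈ 1.52786 ∉ [0.7, 1.5) ⇒ out
candidate 3: (m,n)=(-2,-7) → π∥ = -2-7·λ ≈ -31.65248, π⊥ = -2-7·λ' ≈ -0.34752 ∉ [0.7, 1.5) ⇒ out
candidate 4: (m,n)=(0,-7) → π∥ = 0-7·λ ≈ -29.65248, π⊥ = 0-7·λ' ≈ 1.65248 ∉ [0.7, 1.5) ⇒ out
candidate 5: (m,n)=(1,-5) → π∥ = 1-5·λ ≈ -20.18034, π⊥ = 1-5·λ' ≈ 2.18034 ∉ [0.7, 1.5) ⇒ out

1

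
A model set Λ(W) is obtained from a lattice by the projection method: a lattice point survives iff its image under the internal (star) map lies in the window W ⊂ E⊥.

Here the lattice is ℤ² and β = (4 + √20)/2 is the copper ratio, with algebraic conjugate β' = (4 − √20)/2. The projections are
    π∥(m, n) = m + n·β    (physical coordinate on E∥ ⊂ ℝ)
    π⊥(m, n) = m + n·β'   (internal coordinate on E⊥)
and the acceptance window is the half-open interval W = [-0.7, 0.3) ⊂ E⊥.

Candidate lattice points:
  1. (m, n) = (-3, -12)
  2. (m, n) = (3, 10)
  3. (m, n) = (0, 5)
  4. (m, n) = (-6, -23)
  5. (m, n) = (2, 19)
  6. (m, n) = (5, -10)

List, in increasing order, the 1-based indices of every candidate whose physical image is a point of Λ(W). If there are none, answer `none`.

β' = (4−√20)/2 ≈ -0.2361.
candidate 1: (m,n)=(-3,-12) → π∥ = -3-12·β ≈ -53.8328, π⊥ = -3-12·β' ≈ -0.1672 ∈ [-0.7, 0.3) ⇒ IN Λ
candidate 2: (m,n)=(3,10) → π∥ = 3+10·β ≈ 45.3607, π⊥ = 3+10·β' ≈ 0.6393 ∉ [-0.7, 0.3) ⇒ out
candidate 3: (m,n)=(0,5) → π∥ = 0+5·β ≈ 21.1803, π⊥ = 0+5·β' ≈ -1.1803 ∉ [-0.7, 0.3) ⇒ out
candidate 4: (m,n)=(-6,-23) → π∥ = -6-23·β ≈ -103.4296, π⊥ = -6-23·β' ≈ -0.5704 ∈ [-0.7, 0.3) ⇒ IN Λ
candidate 5: (m,n)=(2,19) → π∥ = 2+19·β ≈ 82.4853, π⊥ = 2+19·β' ≈ -2.4853 ∉ [-0.7, 0.3) ⇒ out
candidate 6: (m,n)=(5,-10) → π∥ = 5-10·β ≈ -37.3607, π⊥ = 5-10·β' ≈ 7.3607 ∉ [-0.7, 0.3) ⇒ out

1, 4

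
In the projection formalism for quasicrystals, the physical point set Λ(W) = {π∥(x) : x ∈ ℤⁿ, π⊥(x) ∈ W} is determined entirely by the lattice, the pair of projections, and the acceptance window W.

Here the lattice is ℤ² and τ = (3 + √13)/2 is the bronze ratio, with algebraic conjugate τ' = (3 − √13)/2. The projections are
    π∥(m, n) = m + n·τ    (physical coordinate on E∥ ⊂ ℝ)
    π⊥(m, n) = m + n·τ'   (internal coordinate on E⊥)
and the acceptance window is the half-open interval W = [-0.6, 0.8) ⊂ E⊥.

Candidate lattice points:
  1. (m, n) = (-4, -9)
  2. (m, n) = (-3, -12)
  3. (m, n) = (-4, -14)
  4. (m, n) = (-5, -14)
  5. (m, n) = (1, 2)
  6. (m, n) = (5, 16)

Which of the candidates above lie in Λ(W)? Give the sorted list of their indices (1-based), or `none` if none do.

2, 3, 5, 6

Numerically τ ≈ 3.302776 and τ' = −1/τ ≈ -0.302776.
[1] lift (-4,-9): star map gives -1.275019; window check -0.6 ≤ -1.275019 < 0.8 is false → out
[2] lift (-3,-12): star map gives 0.633308; window check -0.6 ≤ 0.633308 < 0.8 is true → IN Λ
[3] lift (-4,-14): star map gives 0.238859; window check -0.6 ≤ 0.238859 < 0.8 is true → IN Λ
[4] lift (-5,-14): star map gives -0.761141; window check -0.6 ≤ -0.761141 < 0.8 is false → out
[5] lift (1,2): star map gives 0.394449; window check -0.6 ≤ 0.394449 < 0.8 is true → IN Λ
[6] lift (5,16): star map gives 0.155590; window check -0.6 ≤ 0.155590 < 0.8 is true → IN Λ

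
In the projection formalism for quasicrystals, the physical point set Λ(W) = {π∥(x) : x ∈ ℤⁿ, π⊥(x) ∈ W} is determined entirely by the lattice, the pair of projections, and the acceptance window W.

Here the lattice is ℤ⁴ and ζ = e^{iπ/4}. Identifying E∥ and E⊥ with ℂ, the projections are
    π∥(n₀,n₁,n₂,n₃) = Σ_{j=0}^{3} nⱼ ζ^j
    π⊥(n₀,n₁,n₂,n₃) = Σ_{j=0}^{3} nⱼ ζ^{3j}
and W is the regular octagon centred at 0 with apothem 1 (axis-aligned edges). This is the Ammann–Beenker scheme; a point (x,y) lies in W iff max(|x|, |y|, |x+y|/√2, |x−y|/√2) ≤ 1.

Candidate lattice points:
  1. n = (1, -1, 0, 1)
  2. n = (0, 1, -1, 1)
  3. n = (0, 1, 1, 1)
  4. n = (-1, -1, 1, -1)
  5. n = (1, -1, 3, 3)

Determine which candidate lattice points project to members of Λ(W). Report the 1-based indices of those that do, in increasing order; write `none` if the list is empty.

3

π⊥(n) = n₀ + n₁ζ³ + n₂ζ⁶ + n₃ζ⁹ where ζ = e^{iπ/4}.
candidate 1: n = (1, -1, 0, 1) → π⊥ ≈ (+2.414214, +0.000000); max(|x|,|y|,|x±y|/√2) = 2.414214 > 1 ⇒ ∉ W
candidate 2: n = (0, 1, -1, 1) → π⊥ ≈ (+0.000000, +2.414214); max(|x|,|y|,|x±y|/√2) = 2.414214 > 1 ⇒ ∉ W
candidate 3: n = (0, 1, 1, 1) → π⊥ ≈ (+0.000000, +0.414214); max(|x|,|y|,|x±y|/√2) = 0.414214 ≤ 1 ⇒ ∈ W
candidate 4: n = (-1, -1, 1, -1) → π⊥ ≈ (-1.000000, -2.414214); max(|x|,|y|,|x±y|/√2) = 2.414214 > 1 ⇒ ∉ W
candidate 5: n = (1, -1, 3, 3) → π⊥ ≈ (+3.828427, -1.585786); max(|x|,|y|,|x±y|/√2) = 3.828427 > 1 ⇒ ∉ W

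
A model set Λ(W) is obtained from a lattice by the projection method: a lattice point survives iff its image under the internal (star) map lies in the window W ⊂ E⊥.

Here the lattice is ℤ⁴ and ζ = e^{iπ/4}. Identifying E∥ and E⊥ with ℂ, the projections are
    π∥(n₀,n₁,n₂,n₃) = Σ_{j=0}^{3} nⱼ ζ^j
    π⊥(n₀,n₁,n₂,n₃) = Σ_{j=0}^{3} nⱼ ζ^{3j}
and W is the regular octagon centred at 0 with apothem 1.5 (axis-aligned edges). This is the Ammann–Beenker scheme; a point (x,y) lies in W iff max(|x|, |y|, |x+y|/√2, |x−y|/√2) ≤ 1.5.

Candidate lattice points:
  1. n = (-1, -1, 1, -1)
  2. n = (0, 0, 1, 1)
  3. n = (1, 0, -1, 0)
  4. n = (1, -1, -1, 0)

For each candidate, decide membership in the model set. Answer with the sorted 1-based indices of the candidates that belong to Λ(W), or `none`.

2, 3

Internal map: ζ^{3j} for j=0..3 gives (1,0), (−√2/2,√2/2), (0,−1), (√2/2,√2/2).
candidate 1: n = (-1, -1, 1, -1) → π⊥ ≈ (-1.000000, -2.414214); max(|x|,|y|,|x±y|/√2) = 2.414214 > 1.5 ⇒ ∉ W
candidate 2: n = (0, 0, 1, 1) → π⊥ ≈ (+0.707107, -0.292893); max(|x|,|y|,|x±y|/√2) = 0.707107 ≤ 1.5 ⇒ ∈ W
candidate 3: n = (1, 0, -1, 0) → π⊥ ≈ (+1.000000, +1.000000); max(|x|,|y|,|x±y|/√2) = 1.414214 ≤ 1.5 ⇒ ∈ W
candidate 4: n = (1, -1, -1, 0) → π⊥ ≈ (+1.707107, +0.292893); max(|x|,|y|,|x±y|/√2) = 1.707107 > 1.5 ⇒ ∉ W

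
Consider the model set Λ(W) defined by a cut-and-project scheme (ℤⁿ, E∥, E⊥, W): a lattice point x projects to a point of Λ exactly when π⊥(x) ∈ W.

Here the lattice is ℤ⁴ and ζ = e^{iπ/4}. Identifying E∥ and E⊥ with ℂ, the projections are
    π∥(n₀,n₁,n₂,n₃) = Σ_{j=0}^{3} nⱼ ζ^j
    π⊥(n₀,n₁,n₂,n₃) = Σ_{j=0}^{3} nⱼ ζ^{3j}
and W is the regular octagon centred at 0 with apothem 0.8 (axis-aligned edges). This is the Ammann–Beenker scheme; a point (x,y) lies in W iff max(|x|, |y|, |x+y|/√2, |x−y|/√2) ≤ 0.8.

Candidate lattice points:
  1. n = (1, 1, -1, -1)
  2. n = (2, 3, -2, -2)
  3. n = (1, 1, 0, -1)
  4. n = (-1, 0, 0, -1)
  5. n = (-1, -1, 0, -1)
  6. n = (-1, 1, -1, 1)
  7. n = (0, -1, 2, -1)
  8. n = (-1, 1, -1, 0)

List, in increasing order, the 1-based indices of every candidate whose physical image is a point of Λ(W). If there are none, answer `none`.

π⊥(n) = n₀ + n₁ζ³ + n₂ζ⁶ + n₃ζ⁹ where ζ = e^{iπ/4}.
#1 (1, 1, -1, -1): internal (-0.41421, 1.00000); octagon support 1.00000 vs apothem 0.8 → ∉ W
#2 (2, 3, -2, -2): internal (-1.53553, 2.70711); octagon support 3.00000 vs apothem 0.8 → ∉ W
#3 (1, 1, 0, -1): internal (-0.41421, 0.00000); octagon support 0.41421 vs apothem 0.8 → ∈ W
#4 (-1, 0, 0, -1): internal (-1.70711, -0.70711); octagon support 1.70711 vs apothem 0.8 → ∉ W
#5 (-1, -1, 0, -1): internal (-1.00000, -1.41421); octagon support 1.70711 vs apothem 0.8 → ∉ W
#6 (-1, 1, -1, 1): internal (-1.00000, 2.41421); octagon support 2.41421 vs apothem 0.8 → ∉ W
#7 (0, -1, 2, -1): internal (0.00000, -3.41421); octagon support 3.41421 vs apothem 0.8 → ∉ W
#8 (-1, 1, -1, 0): internal (-1.70711, 1.70711); octagon support 2.41421 vs apothem 0.8 → ∉ W

3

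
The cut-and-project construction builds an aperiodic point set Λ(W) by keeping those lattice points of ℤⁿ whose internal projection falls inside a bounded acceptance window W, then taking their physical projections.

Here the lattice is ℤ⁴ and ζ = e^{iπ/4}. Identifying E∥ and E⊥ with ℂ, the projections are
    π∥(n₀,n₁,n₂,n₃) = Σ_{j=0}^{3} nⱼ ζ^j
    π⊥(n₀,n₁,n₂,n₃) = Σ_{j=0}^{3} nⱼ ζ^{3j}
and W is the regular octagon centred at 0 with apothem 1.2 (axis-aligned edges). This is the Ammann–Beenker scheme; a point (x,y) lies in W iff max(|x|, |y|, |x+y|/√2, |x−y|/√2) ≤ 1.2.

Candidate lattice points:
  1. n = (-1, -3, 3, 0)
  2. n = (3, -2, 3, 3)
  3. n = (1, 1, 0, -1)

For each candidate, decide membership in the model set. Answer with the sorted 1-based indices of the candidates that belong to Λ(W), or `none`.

Internal map: ζ^{3j} for j=0..3 gives (1,0), (−√2/2,√2/2), (0,−1), (√2/2,√2/2).
#1 (-1, -3, 3, 0): internal (1.121320, -5.121320); octagon support 5.121320 vs apothem 1.2 → ∉ W
#2 (3, -2, 3, 3): internal (6.535534, -2.292893); octagon support 6.535534 vs apothem 1.2 → ∉ W
#3 (1, 1, 0, -1): internal (-0.414214, 0.000000); octagon support 0.414214 vs apothem 1.2 → ∈ W

3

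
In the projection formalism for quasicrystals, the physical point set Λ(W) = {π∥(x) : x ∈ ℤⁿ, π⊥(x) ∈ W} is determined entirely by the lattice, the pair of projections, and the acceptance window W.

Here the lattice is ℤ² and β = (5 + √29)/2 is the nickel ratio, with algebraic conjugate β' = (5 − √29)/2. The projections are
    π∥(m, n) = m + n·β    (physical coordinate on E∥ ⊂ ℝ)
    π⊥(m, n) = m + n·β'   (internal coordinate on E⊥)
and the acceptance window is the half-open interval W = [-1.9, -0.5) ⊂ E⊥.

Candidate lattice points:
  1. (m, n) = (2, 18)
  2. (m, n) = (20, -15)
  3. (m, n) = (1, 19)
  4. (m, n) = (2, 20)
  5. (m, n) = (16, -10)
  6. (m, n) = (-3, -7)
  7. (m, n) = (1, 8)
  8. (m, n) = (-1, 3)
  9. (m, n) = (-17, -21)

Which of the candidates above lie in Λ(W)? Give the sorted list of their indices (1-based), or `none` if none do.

Compute β' = (5−√29)/2 = -0.192582, so π⊥(m,n) = m -0.192582·n.
[1] lift (2,18): star map gives -1.466483; window check -1.9 ≤ -1.466483 < -0.5 is true → IN Λ
[2] lift (20,-15): star map gives 22.888736; window check -1.9 ≤ 22.888736 < -0.5 is false → out
[3] lift (1,19): star map gives -2.659066; window check -1.9 ≤ -2.659066 < -0.5 is false → out
[4] lift (2,20): star map gives -1.851648; window check -1.9 ≤ -1.851648 < -0.5 is true → IN Λ
[5] lift (16,-10): star map gives 17.925824; window check -1.9 ≤ 17.925824 < -0.5 is false → out
[6] lift (-3,-7): star map gives -1.651923; window check -1.9 ≤ -1.651923 < -0.5 is true → IN Λ
[7] lift (1,8): star map gives -0.540659; window check -1.9 ≤ -0.540659 < -0.5 is true → IN Λ
[8] lift (-1,3): star map gives -1.577747; window check -1.9 ≤ -1.577747 < -0.5 is true → IN Λ
[9] lift (-17,-21): star map gives -12.955770; window check -1.9 ≤ -12.955770 < -0.5 is false → out

1, 4, 6, 7, 8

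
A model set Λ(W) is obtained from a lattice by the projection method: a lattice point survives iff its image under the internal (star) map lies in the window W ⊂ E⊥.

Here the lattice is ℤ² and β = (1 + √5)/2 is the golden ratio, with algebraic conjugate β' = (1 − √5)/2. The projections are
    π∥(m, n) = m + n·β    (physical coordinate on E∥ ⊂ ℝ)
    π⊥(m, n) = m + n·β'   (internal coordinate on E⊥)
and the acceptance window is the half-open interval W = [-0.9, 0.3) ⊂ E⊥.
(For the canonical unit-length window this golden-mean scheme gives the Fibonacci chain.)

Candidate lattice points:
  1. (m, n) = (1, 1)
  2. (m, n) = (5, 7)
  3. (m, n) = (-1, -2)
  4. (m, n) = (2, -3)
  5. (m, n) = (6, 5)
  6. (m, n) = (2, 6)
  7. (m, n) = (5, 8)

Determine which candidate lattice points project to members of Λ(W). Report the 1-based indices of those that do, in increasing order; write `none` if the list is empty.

3, 7

Compute β' = (1−√5)/2 = -0.618034, so π⊥(m,n) = m -0.618034·n.
candidate 1: (m,n)=(1,1) → π∥ = 1+1·β ≈ 2.618034, π⊥ = 1+1·β' ≈ 0.381966 ∉ [-0.9, 0.3) ⇒ out
candidate 2: (m,n)=(5,7) → π∥ = 5+7·β ≈ 16.326238, π⊥ = 5+7·β' ≈ 0.673762 ∉ [-0.9, 0.3) ⇒ out
candidate 3: (m,n)=(-1,-2) → π∥ = -1-2·β ≈ -4.236068, π⊥ = -1-2·β' ≈ 0.236068 ∈ [-0.9, 0.3) ⇒ IN Λ
candidate 4: (m,n)=(2,-3) → π∥ = 2-3·β ≈ -2.854102, π⊥ = 2-3·β' ≈ 3.854102 ∉ [-0.9, 0.3) ⇒ out
candidate 5: (m,n)=(6,5) → π∥ = 6+5·β ≈ 14.090170, π⊥ = 6+5·β' ≈ 2.909830 ∉ [-0.9, 0.3) ⇒ out
candidate 6: (m,n)=(2,6) → π∥ = 2+6·β ≈ 11.708204, π⊥ = 2+6·β' ≈ -1.708204 ∉ [-0.9, 0.3) ⇒ out
candidate 7: (m,n)=(5,8) → π∥ = 5+8·β ≈ 17.944272, π⊥ = 5+8·β' ≈ 0.055728 ∈ [-0.9, 0.3) ⇒ IN Λ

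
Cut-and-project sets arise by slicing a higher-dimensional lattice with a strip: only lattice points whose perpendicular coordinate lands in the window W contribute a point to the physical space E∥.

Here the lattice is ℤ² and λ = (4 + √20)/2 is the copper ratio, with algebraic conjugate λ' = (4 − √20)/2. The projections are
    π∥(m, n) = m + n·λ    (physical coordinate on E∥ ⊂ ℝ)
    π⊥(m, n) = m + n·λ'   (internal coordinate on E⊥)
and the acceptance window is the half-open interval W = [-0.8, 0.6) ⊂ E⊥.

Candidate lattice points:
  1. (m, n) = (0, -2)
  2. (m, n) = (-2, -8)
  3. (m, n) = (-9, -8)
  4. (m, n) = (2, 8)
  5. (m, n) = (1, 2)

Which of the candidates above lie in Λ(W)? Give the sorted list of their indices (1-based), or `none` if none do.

Numerically λ ≈ 4.2361 and λ' = −1/λ ≈ -0.2361.
candidate 1: (m,n)=(0,-2) → π∥ = 0-2·λ ≈ -8.4721, π⊥ = 0-2·λ' ≈ 0.4721 ∈ [-0.8, 0.6) ⇒ IN Λ
candidate 2: (m,n)=(-2,-8) → π∥ = -2-8·λ ≈ -35.8885, π⊥ = -2-8·λ' ≈ -0.1115 ∈ [-0.8, 0.6) ⇒ IN Λ
candidate 3: (m,n)=(-9,-8) → π∥ = -9-8·λ ≈ -42.8885, π⊥ = -9-8·λ' ≈ -7.1115 ∉ [-0.8, 0.6) ⇒ out
candidate 4: (m,n)=(2,8) → π∥ = 2+8·λ ≈ 35.8885, π⊥ = 2+8·λ' ≈ 0.1115 ∈ [-0.8, 0.6) ⇒ IN Λ
candidate 5: (m,n)=(1,2) → π∥ = 1+2·λ ≈ 9.4721, π⊥ = 1+2·λ' ≈ 0.5279 ∈ [-0.8, 0.6) ⇒ IN Λ

1, 2, 4, 5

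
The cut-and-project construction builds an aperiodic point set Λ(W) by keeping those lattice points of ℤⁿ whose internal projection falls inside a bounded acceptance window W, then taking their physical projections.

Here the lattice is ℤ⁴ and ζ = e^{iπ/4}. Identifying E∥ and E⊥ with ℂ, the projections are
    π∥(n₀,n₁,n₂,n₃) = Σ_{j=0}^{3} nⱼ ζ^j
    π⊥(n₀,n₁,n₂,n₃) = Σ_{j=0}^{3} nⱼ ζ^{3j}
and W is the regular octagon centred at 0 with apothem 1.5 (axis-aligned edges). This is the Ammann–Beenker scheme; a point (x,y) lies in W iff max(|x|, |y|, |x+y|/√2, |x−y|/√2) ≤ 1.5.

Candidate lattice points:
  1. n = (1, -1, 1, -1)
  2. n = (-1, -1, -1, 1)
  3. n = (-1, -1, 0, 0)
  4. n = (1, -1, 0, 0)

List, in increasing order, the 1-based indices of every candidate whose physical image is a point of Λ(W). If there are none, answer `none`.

With ζ = e^{iπ/4} the internal vectors are ζ^0,ζ^3,ζ^6,ζ^9.
candidate 1: n = (1, -1, 1, -1) → π⊥ ≈ (+1.0000, -2.4142); max(|x|,|y|,|x±y|/√2) = 2.4142 > 1.5 ⇒ ∉ W
candidate 2: n = (-1, -1, -1, 1) → π⊥ ≈ (+0.4142, +1.0000); max(|x|,|y|,|x±y|/√2) = 1.0000 ≤ 1.5 ⇒ ∈ W
candidate 3: n = (-1, -1, 0, 0) → π⊥ ≈ (-0.2929, -0.7071); max(|x|,|y|,|x±y|/√2) = 0.7071 ≤ 1.5 ⇒ ∈ W
candidate 4: n = (1, -1, 0, 0) → π⊥ ≈ (+1.7071, -0.7071); max(|x|,|y|,|x±y|/√2) = 1.7071 > 1.5 ⇒ ∉ W

2, 3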